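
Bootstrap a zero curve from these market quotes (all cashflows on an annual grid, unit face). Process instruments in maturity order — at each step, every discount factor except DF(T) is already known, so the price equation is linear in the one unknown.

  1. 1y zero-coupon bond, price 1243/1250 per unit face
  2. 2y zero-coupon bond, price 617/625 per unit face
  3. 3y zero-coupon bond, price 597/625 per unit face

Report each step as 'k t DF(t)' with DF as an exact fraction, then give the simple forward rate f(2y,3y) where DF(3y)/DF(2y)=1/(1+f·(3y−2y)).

step 1 [1y] zero: DF = P = 1243/1250 ≈ 0.994400
step 2 [2y] zero: DF = P = 617/625 ≈ 0.987200
step 3 [3y] zero: DF = P = 597/625 ≈ 0.955200

1 1 1243/1250
2 2 617/625
3 3 597/625
f(2y,3y) = ((617/625)/(597/625) − 1)/(1) = 20/597 ≈ 3.3501%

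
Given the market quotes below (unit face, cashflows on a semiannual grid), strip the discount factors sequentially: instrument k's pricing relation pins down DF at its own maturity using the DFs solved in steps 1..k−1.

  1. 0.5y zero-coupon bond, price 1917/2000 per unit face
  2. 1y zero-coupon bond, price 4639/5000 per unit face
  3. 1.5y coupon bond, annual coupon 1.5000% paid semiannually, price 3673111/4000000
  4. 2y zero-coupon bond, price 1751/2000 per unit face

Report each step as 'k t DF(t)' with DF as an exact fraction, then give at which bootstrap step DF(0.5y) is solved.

1 1/2 1917/2000
2 1 4639/5000
3 3/2 4487/5000
4 2 1751/2000
DF(0.5y) is solved at step 1

step 1 [0.5y] zero: DF = P = 1917/2000 ≈ 0.958500
step 2 [1y] zero: DF = P = 4639/5000 ≈ 0.927800
step 3 [1.5y] bond c/2=3/400: DF=(3673111/4000000 − 3/400·(0.958500+0.927800))/(1+3/400) = 4487/5000 ≈ 0.897400
step 4 [2y] zero: DF = P = 1751/2000 ≈ 0.875500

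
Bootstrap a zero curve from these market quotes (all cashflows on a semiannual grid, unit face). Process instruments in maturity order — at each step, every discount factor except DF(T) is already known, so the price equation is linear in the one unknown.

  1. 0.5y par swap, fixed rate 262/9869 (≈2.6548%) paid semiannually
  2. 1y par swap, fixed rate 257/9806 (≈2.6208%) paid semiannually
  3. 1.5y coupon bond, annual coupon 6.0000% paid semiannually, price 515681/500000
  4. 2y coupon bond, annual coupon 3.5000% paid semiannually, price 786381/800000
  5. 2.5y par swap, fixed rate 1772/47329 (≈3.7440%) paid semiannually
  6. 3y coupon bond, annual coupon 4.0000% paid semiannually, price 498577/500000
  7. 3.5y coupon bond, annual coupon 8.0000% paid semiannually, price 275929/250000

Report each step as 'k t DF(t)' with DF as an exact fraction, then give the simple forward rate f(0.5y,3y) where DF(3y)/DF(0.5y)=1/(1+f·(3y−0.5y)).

step 1 [0.5y] swap r/2=131/9869: DF=(1 − 131/9869·(0))/(1+131/9869) = 9869/10000 ≈ 0.986900
step 2 [1y] swap r/2=257/19612: DF=(1 − 257/19612·(0.986900))/(1+257/19612) = 9743/10000 ≈ 0.974300
step 3 [1.5y] bond c/2=3/100: DF=(515681/500000 − 3/100·(0.986900+0.974300))/(1+3/100) = 4721/5000 ≈ 0.944200
step 4 [2y] bond c/2=7/400: DF=(786381/800000 − 7/400·(0.986900+0.974300+0.944200))/(1+7/400) = 9161/10000 ≈ 0.916100
step 5 [2.5y] swap r/2=886/47329: DF=(1 − 886/47329·(0.986900+0.974300+0.944200+0.916100))/(1+886/47329) = 4557/5000 ≈ 0.911400
step 6 [3y] bond c/2=1/50: DF=(498577/500000 − 1/50·(0.986900+0.974300+0.944200+0.916100+0.911400))/(1+1/50) = 553/625 ≈ 0.884800
step 7 [3.5y] bond c/2=1/25: DF=(275929/250000 − 1/25·(0.986900+0.974300+0.944200+0.916100+0.911400+0.884800))/(1+1/25) = 2113/2500 ≈ 0.845200

1 1/2 9869/10000
2 1 9743/10000
3 3/2 4721/5000
4 2 9161/10000
5 5/2 4557/5000
6 3 553/625
7 7/2 2113/2500
f(0.5y,3y) = ((9869/10000)/(553/625) − 1)/(5/2) = 1021/22120 ≈ 4.6157%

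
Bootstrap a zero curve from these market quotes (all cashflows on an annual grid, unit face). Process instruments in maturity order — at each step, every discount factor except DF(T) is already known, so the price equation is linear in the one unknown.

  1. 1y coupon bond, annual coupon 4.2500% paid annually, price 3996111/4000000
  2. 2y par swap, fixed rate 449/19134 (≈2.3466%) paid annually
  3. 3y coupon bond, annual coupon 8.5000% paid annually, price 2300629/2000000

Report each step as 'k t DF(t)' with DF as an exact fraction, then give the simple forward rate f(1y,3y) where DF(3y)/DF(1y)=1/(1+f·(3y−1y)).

step 1 [1y] bond c/1=17/400: DF=(3996111/4000000 − 17/400·(0))/(1+17/400) = 9583/10000 ≈ 0.958300
step 2 [2y] swap r/1=449/19134: DF=(1 − 449/19134·(0.958300))/(1+449/19134) = 9551/10000 ≈ 0.955100
step 3 [3y] bond c/1=17/200: DF=(2300629/2000000 − 17/200·(0.958300+0.955100))/(1+17/200) = 9103/10000 ≈ 0.910300

1 1 9583/10000
2 2 9551/10000
3 3 9103/10000
f(1y,3y) = ((9583/10000)/(9103/10000) − 1)/(2) = 240/9103 ≈ 2.6365%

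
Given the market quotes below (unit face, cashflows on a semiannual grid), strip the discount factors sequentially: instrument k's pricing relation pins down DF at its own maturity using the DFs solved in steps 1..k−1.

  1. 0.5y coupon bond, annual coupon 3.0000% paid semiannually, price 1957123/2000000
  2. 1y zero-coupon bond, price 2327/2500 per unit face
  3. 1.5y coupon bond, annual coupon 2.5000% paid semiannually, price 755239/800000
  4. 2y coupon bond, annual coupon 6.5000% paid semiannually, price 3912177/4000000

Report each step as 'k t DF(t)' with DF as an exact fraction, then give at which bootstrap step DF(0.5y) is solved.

1 1/2 9641/10000
2 1 2327/2500
3 3/2 909/1000
4 2 859/1000
DF(0.5y) is solved at step 1

step 1 [0.5y] bond c/2=3/200: DF=(1957123/2000000 − 3/200·(0))/(1+3/200) = 9641/10000 ≈ 0.964100
step 2 [1y] zero: DF = P = 2327/2500 ≈ 0.930800
step 3 [1.5y] bond c/2=1/80: DF=(755239/800000 − 1/80·(0.964100+0.930800))/(1+1/80) = 909/1000 ≈ 0.909000
step 4 [2y] bond c/2=13/400: DF=(3912177/4000000 − 13/400·(0.964100+0.930800+0.909000))/(1+13/400) = 859/1000 ≈ 0.859000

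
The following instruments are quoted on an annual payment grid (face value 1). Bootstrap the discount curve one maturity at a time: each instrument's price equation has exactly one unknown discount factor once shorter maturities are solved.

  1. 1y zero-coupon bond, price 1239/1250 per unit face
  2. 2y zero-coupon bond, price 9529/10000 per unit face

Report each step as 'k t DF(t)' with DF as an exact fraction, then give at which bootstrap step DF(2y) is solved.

1 1 1239/1250
2 2 9529/10000
DF(2y) is solved at step 2

step 1 [1y] zero: DF = P = 1239/1250 ≈ 0.991200
step 2 [2y] zero: DF = P = 9529/10000 ≈ 0.952900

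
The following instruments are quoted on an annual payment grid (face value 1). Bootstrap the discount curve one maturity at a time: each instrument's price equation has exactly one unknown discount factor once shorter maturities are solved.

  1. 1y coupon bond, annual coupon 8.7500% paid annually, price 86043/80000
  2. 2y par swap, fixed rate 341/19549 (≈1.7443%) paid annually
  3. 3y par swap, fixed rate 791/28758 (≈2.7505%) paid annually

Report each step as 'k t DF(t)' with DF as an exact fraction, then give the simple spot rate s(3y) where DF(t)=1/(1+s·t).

step 1 [1y] bond c/1=7/80: DF=(86043/80000 − 7/80·(0))/(1+7/80) = 989/1000 ≈ 0.989000
step 2 [2y] swap r/1=341/19549: DF=(1 − 341/19549·(0.989000))/(1+341/19549) = 9659/10000 ≈ 0.965900
step 3 [3y] swap r/1=791/28758: DF=(1 − 791/28758·(0.989000+0.965900))/(1+791/28758) = 9209/10000 ≈ 0.920900

1 1 989/1000
2 2 9659/10000
3 3 9209/10000
s(3y) = (1/(9209/10000) − 1)/(3) = 791/27627 ≈ 2.8631%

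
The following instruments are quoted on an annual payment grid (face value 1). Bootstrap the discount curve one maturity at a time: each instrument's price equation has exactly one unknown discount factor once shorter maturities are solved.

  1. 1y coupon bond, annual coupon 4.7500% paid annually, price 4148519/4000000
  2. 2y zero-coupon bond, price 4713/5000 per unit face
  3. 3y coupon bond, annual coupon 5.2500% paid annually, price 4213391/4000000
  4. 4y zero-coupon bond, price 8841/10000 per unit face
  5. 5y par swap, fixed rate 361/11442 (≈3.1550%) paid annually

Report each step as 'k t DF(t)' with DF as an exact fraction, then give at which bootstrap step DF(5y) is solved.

step 1 [1y] bond c/1=19/400: DF=(4148519/4000000 − 19/400·(0))/(1+19/400) = 9901/10000 ≈ 0.990100
step 2 [2y] zero: DF = P = 4713/5000 ≈ 0.942600
step 3 [3y] bond c/1=21/400: DF=(4213391/4000000 − 21/400·(0.990100+0.942600))/(1+21/400) = 2261/2500 ≈ 0.904400
step 4 [4y] zero: DF = P = 8841/10000 ≈ 0.884100
step 5 [5y] swap r/1=361/11442: DF=(1 − 361/11442·(0.990100+0.942600+0.904400+0.884100))/(1+361/11442) = 2139/2500 ≈ 0.855600

1 1 9901/10000
2 2 4713/5000
3 3 2261/2500
4 4 8841/10000
5 5 2139/2500
DF(5y) is solved at step 5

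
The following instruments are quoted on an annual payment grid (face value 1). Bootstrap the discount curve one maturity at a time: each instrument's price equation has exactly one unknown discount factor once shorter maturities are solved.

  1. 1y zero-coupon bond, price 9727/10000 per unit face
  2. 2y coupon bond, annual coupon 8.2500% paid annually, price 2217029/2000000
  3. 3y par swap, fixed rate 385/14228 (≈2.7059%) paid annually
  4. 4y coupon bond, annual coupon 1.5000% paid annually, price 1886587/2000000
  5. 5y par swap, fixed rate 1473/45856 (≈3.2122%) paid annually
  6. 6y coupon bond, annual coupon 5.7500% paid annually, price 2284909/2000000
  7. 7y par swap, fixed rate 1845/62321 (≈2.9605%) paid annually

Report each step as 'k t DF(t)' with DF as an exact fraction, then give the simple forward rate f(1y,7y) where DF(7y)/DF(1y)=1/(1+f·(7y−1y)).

1 1 9727/10000
2 2 9499/10000
3 3 923/1000
4 4 8873/10000
5 5 8527/10000
6 6 831/1000
7 7 1631/2000
f(1y,7y) = ((9727/10000)/(1631/2000) − 1)/(6) = 262/8155 ≈ 3.2128%

step 1 [1y] zero: DF = P = 9727/10000 ≈ 0.972700
step 2 [2y] bond c/1=33/400: DF=(2217029/2000000 − 33/400·(0.972700))/(1+33/400) = 9499/10000 ≈ 0.949900
step 3 [3y] swap r/1=385/14228: DF=(1 − 385/14228·(0.972700+0.949900))/(1+385/14228) = 923/1000 ≈ 0.923000
step 4 [4y] bond c/1=3/200: DF=(1886587/2000000 − 3/200·(0.972700+0.949900+0.923000))/(1+3/200) = 8873/10000 ≈ 0.887300
step 5 [5y] swap r/1=1473/45856: DF=(1 − 1473/45856·(0.972700+0.949900+0.923000+0.887300))/(1+1473/45856) = 8527/10000 ≈ 0.852700
step 6 [6y] bond c/1=23/400: DF=(2284909/2000000 − 23/400·(0.972700+0.949900+0.923000+0.887300+0.852700))/(1+23/400) = 831/1000 ≈ 0.831000
step 7 [7y] swap r/1=1845/62321: DF=(1 − 1845/62321·(0.972700+0.949900+0.923000+0.887300+0.852700+0.831000))/(1+1845/62321) = 1631/2000 ≈ 0.815500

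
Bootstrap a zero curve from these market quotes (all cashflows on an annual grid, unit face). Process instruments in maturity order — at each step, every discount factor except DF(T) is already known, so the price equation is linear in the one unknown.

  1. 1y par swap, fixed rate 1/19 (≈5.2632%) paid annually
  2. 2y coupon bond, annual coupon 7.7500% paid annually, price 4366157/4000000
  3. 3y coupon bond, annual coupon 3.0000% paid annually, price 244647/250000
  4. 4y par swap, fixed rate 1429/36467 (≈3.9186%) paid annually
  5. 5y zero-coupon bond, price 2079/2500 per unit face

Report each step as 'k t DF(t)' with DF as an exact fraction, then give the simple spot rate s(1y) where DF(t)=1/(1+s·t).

step 1 [1y] swap r/1=1/19: DF=(1 − 1/19·(0))/(1+1/19) = 19/20 ≈ 0.950000
step 2 [2y] bond c/1=31/400: DF=(4366157/4000000 − 31/400·(0.950000))/(1+31/400) = 9447/10000 ≈ 0.944700
step 3 [3y] bond c/1=3/100: DF=(244647/250000 − 3/100·(0.950000+0.944700))/(1+3/100) = 8949/10000 ≈ 0.894900
step 4 [4y] swap r/1=1429/36467: DF=(1 − 1429/36467·(0.950000+0.944700+0.894900))/(1+1429/36467) = 8571/10000 ≈ 0.857100
step 5 [5y] zero: DF = P = 2079/2500 ≈ 0.831600

1 1 19/20
2 2 9447/10000
3 3 8949/10000
4 4 8571/10000
5 5 2079/2500
s(1y) = (1/(19/20) − 1)/(1) = 1/19 ≈ 5.2632%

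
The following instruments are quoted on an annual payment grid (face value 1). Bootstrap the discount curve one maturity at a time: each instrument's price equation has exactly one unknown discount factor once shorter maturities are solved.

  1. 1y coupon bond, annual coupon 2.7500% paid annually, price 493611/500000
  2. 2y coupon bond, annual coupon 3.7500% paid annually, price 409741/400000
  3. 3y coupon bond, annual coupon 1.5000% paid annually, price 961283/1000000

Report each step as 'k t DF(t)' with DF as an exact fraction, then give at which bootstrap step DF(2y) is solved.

step 1 [1y] bond c/1=11/400: DF=(493611/500000 − 11/400·(0))/(1+11/400) = 1201/1250 ≈ 0.960800
step 2 [2y] bond c/1=3/80: DF=(409741/400000 − 3/80·(0.960800))/(1+3/80) = 4763/5000 ≈ 0.952600
step 3 [3y] bond c/1=3/200: DF=(961283/1000000 − 3/200·(0.960800+0.952600))/(1+3/200) = 2297/2500 ≈ 0.918800

1 1 1201/1250
2 2 4763/5000
3 3 2297/2500
DF(2y) is solved at step 2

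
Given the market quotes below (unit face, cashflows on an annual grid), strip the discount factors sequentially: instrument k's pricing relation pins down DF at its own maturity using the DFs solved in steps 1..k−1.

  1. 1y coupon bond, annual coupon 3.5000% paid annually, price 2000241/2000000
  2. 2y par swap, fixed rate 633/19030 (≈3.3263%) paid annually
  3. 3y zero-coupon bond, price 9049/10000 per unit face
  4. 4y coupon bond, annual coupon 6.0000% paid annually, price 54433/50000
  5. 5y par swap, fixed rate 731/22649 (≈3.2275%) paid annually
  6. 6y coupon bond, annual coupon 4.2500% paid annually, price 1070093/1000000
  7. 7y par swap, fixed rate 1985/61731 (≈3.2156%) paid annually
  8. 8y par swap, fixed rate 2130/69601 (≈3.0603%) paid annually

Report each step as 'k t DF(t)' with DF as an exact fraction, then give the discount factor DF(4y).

1 1 9663/10000
2 2 9367/10000
3 3 9049/10000
4 4 8681/10000
5 5 4269/5000
6 6 4209/5000
7 7 1603/2000
8 8 787/1000
DF(4y) = 8681/10000 ≈ 0.868100

step 1 [1y] bond c/1=7/200: DF=(2000241/2000000 − 7/200·(0))/(1+7/200) = 9663/10000 ≈ 0.966300
step 2 [2y] swap r/1=633/19030: DF=(1 − 633/19030·(0.966300))/(1+633/19030) = 9367/10000 ≈ 0.936700
step 3 [3y] zero: DF = P = 9049/10000 ≈ 0.904900
step 4 [4y] bond c/1=3/50: DF=(54433/50000 − 3/50·(0.966300+0.936700+0.904900))/(1+3/50) = 8681/10000 ≈ 0.868100
step 5 [5y] swap r/1=731/22649: DF=(1 − 731/22649·(0.966300+0.936700+0.904900+0.868100))/(1+731/22649) = 4269/5000 ≈ 0.853800
step 6 [6y] bond c/1=17/400: DF=(1070093/1000000 − 17/400·(0.966300+0.936700+0.904900+0.868100+0.853800))/(1+17/400) = 4209/5000 ≈ 0.841800
step 7 [7y] swap r/1=1985/61731: DF=(1 − 1985/61731·(0.966300+0.936700+0.904900+0.868100+0.853800+0.841800))/(1+1985/61731) = 1603/2000 ≈ 0.801500
step 8 [8y] swap r/1=2130/69601: DF=(1 − 2130/69601·(0.966300+0.936700+0.904900+0.868100+0.853800+0.841800+0.801500))/(1+2130/69601) = 787/1000 ≈ 0.787000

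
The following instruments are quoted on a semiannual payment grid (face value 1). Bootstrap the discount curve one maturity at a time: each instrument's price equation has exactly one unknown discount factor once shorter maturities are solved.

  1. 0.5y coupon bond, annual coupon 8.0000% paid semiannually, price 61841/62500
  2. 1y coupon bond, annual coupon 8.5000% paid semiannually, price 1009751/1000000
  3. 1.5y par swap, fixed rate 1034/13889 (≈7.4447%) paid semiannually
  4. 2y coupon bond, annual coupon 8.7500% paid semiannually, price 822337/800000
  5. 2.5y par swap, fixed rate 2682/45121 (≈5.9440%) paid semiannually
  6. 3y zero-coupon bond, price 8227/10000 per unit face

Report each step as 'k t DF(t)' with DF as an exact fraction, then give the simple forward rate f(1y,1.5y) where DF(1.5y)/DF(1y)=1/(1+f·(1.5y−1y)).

1 1/2 4757/5000
2 1 4649/5000
3 3/2 4483/5000
4 2 2171/2500
5 5/2 8659/10000
6 3 8227/10000
f(1y,1.5y) = ((4649/5000)/(4483/5000) − 1)/(1/2) = 332/4483 ≈ 7.4058%

step 1 [0.5y] bond c/2=1/25: DF=(61841/62500 − 1/25·(0))/(1+1/25) = 4757/5000 ≈ 0.951400
step 2 [1y] bond c/2=17/400: DF=(1009751/1000000 − 17/400·(0.951400))/(1+17/400) = 4649/5000 ≈ 0.929800
step 3 [1.5y] swap r/2=517/13889: DF=(1 − 517/13889·(0.951400+0.929800))/(1+517/13889) = 4483/5000 ≈ 0.896600
step 4 [2y] bond c/2=7/160: DF=(822337/800000 − 7/160·(0.951400+0.929800+0.896600))/(1+7/160) = 2171/2500 ≈ 0.868400
step 5 [2.5y] swap r/2=1341/45121: DF=(1 − 1341/45121·(0.951400+0.929800+0.896600+0.868400))/(1+1341/45121) = 8659/10000 ≈ 0.865900
step 6 [3y] zero: DF = P = 8227/10000 ≈ 0.822700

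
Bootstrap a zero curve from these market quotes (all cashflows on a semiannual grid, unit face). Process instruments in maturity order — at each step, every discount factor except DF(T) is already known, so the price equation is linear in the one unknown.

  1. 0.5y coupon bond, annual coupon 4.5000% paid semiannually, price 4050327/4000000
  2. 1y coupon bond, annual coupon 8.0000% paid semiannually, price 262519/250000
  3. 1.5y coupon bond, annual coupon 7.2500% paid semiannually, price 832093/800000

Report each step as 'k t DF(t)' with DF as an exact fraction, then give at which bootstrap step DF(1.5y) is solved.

step 1 [0.5y] bond c/2=9/400: DF=(4050327/4000000 − 9/400·(0))/(1+9/400) = 9903/10000 ≈ 0.990300
step 2 [1y] bond c/2=1/25: DF=(262519/250000 − 1/25·(0.990300))/(1+1/25) = 2429/2500 ≈ 0.971600
step 3 [1.5y] bond c/2=29/800: DF=(832093/800000 − 29/800·(0.990300+0.971600))/(1+29/800) = 9351/10000 ≈ 0.935100

1 1/2 9903/10000
2 1 2429/2500
3 3/2 9351/10000
DF(1.5y) is solved at step 3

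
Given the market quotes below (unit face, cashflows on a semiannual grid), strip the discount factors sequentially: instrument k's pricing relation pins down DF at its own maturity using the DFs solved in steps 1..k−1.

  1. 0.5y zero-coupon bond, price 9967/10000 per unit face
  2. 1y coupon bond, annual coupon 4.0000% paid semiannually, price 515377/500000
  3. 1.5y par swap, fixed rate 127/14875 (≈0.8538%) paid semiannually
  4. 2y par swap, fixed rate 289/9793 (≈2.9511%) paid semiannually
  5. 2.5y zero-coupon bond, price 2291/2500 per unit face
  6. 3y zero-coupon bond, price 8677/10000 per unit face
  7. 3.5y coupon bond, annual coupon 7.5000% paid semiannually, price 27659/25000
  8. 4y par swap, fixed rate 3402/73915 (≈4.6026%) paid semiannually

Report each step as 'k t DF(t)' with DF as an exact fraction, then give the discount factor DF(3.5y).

step 1 [0.5y] zero: DF = P = 9967/10000 ≈ 0.996700
step 2 [1y] bond c/2=1/50: DF=(515377/500000 − 1/50·(0.996700))/(1+1/50) = 991/1000 ≈ 0.991000
step 3 [1.5y] swap r/2=127/29750: DF=(1 − 127/29750·(0.996700+0.991000))/(1+127/29750) = 9873/10000 ≈ 0.987300
step 4 [2y] swap r/2=289/19586: DF=(1 − 289/19586·(0.996700+0.991000+0.987300))/(1+289/19586) = 4711/5000 ≈ 0.942200
step 5 [2.5y] zero: DF = P = 2291/2500 ≈ 0.916400
step 6 [3y] zero: DF = P = 8677/10000 ≈ 0.867700
step 7 [3.5y] bond c/2=3/80: DF=(27659/25000 − 3/80·(0.996700+0.991000+0.987300+0.942200+0.916400+0.867700))/(1+3/80) = 8603/10000 ≈ 0.860300
step 8 [4y] swap r/2=1701/73915: DF=(1 − 1701/73915·(0.996700+0.991000+0.987300+0.942200+0.916400+0.867700+0.860300))/(1+1701/73915) = 8299/10000 ≈ 0.829900

1 1/2 9967/10000
2 1 991/1000
3 3/2 9873/10000
4 2 4711/5000
5 5/2 2291/2500
6 3 8677/10000
7 7/2 8603/10000
8 4 8299/10000
DF(3.5y) = 8603/10000 ≈ 0.860300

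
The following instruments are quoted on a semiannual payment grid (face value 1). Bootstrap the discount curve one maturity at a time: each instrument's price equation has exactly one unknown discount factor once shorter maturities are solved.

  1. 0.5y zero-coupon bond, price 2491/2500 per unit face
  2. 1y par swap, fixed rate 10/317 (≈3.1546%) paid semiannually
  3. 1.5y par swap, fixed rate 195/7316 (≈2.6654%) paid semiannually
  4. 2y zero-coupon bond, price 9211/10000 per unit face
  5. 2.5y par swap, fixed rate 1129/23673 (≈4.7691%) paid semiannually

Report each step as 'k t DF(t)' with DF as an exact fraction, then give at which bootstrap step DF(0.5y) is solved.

step 1 [0.5y] zero: DF = P = 2491/2500 ≈ 0.996400
step 2 [1y] swap r/2=5/317: DF=(1 − 5/317·(0.996400))/(1+5/317) = 969/1000 ≈ 0.969000
step 3 [1.5y] swap r/2=195/14632: DF=(1 − 195/14632·(0.996400+0.969000))/(1+195/14632) = 961/1000 ≈ 0.961000
step 4 [2y] zero: DF = P = 9211/10000 ≈ 0.921100
step 5 [2.5y] swap r/2=1129/47346: DF=(1 − 1129/47346·(0.996400+0.969000+0.961000+0.921100))/(1+1129/47346) = 8871/10000 ≈ 0.887100

1 1/2 2491/2500
2 1 969/1000
3 3/2 961/1000
4 2 9211/10000
5 5/2 8871/10000
DF(0.5y) is solved at step 1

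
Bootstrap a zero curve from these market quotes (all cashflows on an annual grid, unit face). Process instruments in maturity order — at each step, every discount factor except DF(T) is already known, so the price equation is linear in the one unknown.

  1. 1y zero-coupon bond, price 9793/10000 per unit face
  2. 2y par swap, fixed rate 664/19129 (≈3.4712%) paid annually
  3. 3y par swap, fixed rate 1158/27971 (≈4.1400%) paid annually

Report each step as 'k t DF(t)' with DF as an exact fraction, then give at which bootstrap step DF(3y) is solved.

1 1 9793/10000
2 2 1167/1250
3 3 4421/5000
DF(3y) is solved at step 3

step 1 [1y] zero: DF = P = 9793/10000 ≈ 0.979300
step 2 [2y] swap r/1=664/19129: DF=(1 − 664/19129·(0.979300))/(1+664/19129) = 1167/1250 ≈ 0.933600
step 3 [3y] swap r/1=1158/27971: DF=(1 − 1158/27971·(0.979300+0.933600))/(1+1158/27971) = 4421/5000 ≈ 0.884200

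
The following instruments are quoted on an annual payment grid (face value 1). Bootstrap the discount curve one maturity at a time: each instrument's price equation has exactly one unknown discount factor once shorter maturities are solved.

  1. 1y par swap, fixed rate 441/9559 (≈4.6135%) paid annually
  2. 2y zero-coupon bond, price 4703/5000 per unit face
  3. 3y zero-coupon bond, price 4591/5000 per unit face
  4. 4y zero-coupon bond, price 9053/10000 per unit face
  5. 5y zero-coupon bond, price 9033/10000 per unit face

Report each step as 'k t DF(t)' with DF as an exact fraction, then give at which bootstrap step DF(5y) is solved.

1 1 9559/10000
2 2 4703/5000
3 3 4591/5000
4 4 9053/10000
5 5 9033/10000
DF(5y) is solved at step 5

step 1 [1y] swap r/1=441/9559: DF=(1 − 441/9559·(0))/(1+441/9559) = 9559/10000 ≈ 0.955900
step 2 [2y] zero: DF = P = 4703/5000 ≈ 0.940600
step 3 [3y] zero: DF = P = 4591/5000 ≈ 0.918200
step 4 [4y] zero: DF = P = 9053/10000 ≈ 0.905300
step 5 [5y] zero: DF = P = 9033/10000 ≈ 0.903300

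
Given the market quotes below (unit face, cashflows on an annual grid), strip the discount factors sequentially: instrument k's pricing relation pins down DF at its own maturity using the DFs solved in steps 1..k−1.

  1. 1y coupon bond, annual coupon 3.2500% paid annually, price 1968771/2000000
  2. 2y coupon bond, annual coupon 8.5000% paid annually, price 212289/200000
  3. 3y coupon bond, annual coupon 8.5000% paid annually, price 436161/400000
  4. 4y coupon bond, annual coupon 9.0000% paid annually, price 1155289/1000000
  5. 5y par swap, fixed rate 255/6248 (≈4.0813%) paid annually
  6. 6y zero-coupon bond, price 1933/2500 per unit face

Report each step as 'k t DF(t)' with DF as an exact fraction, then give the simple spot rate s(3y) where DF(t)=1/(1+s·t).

1 1 4767/5000
2 2 2259/2500
3 3 1719/2000
4 4 2089/2500
5 5 1643/2000
6 6 1933/2500
s(3y) = (1/(1719/2000) − 1)/(3) = 281/5157 ≈ 5.4489%

step 1 [1y] bond c/1=13/400: DF=(1968771/2000000 − 13/400·(0))/(1+13/400) = 4767/5000 ≈ 0.953400
step 2 [2y] bond c/1=17/200: DF=(212289/200000 − 17/200·(0.953400))/(1+17/200) = 2259/2500 ≈ 0.903600
step 3 [3y] bond c/1=17/200: DF=(436161/400000 − 17/200·(0.953400+0.903600))/(1+17/200) = 1719/2000 ≈ 0.859500
step 4 [4y] bond c/1=9/100: DF=(1155289/1000000 − 9/100·(0.953400+0.903600+0.859500))/(1+9/100) = 2089/2500 ≈ 0.835600
step 5 [5y] swap r/1=255/6248: DF=(1 − 255/6248·(0.953400+0.903600+0.859500+0.835600))/(1+255/6248) = 1643/2000 ≈ 0.821500
step 6 [6y] zero: DF = P = 1933/2500 ≈ 0.773200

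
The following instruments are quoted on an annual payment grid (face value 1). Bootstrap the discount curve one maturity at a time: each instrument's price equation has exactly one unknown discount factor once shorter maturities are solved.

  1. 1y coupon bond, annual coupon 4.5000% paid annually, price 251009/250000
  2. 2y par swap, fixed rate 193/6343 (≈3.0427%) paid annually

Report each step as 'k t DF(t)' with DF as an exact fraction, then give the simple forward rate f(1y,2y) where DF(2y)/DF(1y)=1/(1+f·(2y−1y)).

step 1 [1y] bond c/1=9/200: DF=(251009/250000 − 9/200·(0))/(1+9/200) = 1201/1250 ≈ 0.960800
step 2 [2y] swap r/1=193/6343: DF=(1 − 193/6343·(0.960800))/(1+193/6343) = 9421/10000 ≈ 0.942100

1 1 1201/1250
2 2 9421/10000
f(1y,2y) = ((1201/1250)/(9421/10000) − 1)/(1) = 187/9421 ≈ 1.9849%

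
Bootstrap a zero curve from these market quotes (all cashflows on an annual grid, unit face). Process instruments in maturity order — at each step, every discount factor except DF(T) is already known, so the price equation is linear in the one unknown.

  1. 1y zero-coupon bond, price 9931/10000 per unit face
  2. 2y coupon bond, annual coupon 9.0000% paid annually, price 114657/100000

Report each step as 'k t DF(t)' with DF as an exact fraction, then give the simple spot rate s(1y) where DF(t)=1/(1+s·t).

1 1 9931/10000
2 2 9699/10000
s(1y) = (1/(9931/10000) − 1)/(1) = 69/9931 ≈ 0.6948%

step 1 [1y] zero: DF = P = 9931/10000 ≈ 0.993100
step 2 [2y] bond c/1=9/100: DF=(114657/100000 − 9/100·(0.993100))/(1+9/100) = 9699/10000 ≈ 0.969900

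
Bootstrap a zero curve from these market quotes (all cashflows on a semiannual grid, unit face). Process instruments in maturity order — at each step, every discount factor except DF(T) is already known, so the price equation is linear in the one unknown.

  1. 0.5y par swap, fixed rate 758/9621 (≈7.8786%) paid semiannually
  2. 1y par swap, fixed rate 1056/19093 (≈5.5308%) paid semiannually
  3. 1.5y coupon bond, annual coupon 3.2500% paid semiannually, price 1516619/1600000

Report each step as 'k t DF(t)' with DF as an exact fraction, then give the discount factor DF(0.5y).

1 1/2 9621/10000
2 1 592/625
3 3/2 4511/5000
DF(0.5y) = 9621/10000 ≈ 0.962100

step 1 [0.5y] swap r/2=379/9621: DF=(1 − 379/9621·(0))/(1+379/9621) = 9621/10000 ≈ 0.962100
step 2 [1y] swap r/2=528/19093: DF=(1 − 528/19093·(0.962100))/(1+528/19093) = 592/625 ≈ 0.947200
step 3 [1.5y] bond c/2=13/800: DF=(1516619/1600000 − 13/800·(0.962100+0.947200))/(1+13/800) = 4511/5000 ≈ 0.902200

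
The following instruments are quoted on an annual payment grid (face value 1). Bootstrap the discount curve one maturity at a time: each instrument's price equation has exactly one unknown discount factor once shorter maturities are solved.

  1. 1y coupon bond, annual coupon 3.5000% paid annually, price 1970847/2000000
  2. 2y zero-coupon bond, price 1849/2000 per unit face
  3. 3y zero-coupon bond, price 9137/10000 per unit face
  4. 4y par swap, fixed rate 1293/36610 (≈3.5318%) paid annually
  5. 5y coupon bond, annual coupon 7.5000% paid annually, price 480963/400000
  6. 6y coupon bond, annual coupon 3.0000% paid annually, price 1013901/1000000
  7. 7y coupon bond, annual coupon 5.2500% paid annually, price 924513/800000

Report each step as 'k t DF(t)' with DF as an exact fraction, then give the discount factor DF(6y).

step 1 [1y] bond c/1=7/200: DF=(1970847/2000000 − 7/200·(0))/(1+7/200) = 9521/10000 ≈ 0.952100
step 2 [2y] zero: DF = P = 1849/2000 ≈ 0.924500
step 3 [3y] zero: DF = P = 9137/10000 ≈ 0.913700
step 4 [4y] swap r/1=1293/36610: DF=(1 − 1293/36610·(0.952100+0.924500+0.913700))/(1+1293/36610) = 8707/10000 ≈ 0.870700
step 5 [5y] bond c/1=3/40: DF=(480963/400000 − 3/40·(0.952100+0.924500+0.913700+0.870700))/(1+3/40) = 8631/10000 ≈ 0.863100
step 6 [6y] bond c/1=3/100: DF=(1013901/1000000 − 3/100·(0.952100+0.924500+0.913700+0.870700+0.863100))/(1+3/100) = 4263/5000 ≈ 0.852600
step 7 [7y] bond c/1=21/400: DF=(924513/800000 − 21/400·(0.952100+0.924500+0.913700+0.870700+0.863100+0.852600))/(1+21/400) = 4149/5000 ≈ 0.829800

1 1 9521/10000
2 2 1849/2000
3 3 9137/10000
4 4 8707/10000
5 5 8631/10000
6 6 4263/5000
7 7 4149/5000
DF(6y) = 4263/5000 ≈ 0.852600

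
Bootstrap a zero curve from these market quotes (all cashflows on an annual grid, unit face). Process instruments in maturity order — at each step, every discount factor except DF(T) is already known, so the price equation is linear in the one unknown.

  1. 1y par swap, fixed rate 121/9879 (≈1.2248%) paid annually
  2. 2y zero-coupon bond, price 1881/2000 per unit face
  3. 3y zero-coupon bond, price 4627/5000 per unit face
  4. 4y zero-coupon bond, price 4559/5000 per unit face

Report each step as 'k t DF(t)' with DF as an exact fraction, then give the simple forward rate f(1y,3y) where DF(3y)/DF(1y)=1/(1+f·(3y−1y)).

1 1 9879/10000
2 2 1881/2000
3 3 4627/5000
4 4 4559/5000
f(1y,3y) = ((9879/10000)/(4627/5000) − 1)/(2) = 625/18508 ≈ 3.3769%

step 1 [1y] swap r/1=121/9879: DF=(1 − 121/9879·(0))/(1+121/9879) = 9879/10000 ≈ 0.987900
step 2 [2y] zero: DF = P = 1881/2000 ≈ 0.940500
step 3 [3y] zero: DF = P = 4627/5000 ≈ 0.925400
step 4 [4y] zero: DF = P = 4559/5000 ≈ 0.911800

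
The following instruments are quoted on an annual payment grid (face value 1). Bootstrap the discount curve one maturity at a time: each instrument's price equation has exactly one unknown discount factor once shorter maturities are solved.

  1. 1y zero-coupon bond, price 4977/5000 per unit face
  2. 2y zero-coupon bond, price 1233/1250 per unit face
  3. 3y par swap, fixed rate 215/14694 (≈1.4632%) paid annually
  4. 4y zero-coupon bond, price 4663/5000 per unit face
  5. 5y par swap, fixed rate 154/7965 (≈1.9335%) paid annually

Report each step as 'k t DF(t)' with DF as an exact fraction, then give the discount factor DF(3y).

step 1 [1y] zero: DF = P = 4977/5000 ≈ 0.995400
step 2 [2y] zero: DF = P = 1233/1250 ≈ 0.986400
step 3 [3y] swap r/1=215/14694: DF=(1 − 215/14694·(0.995400+0.986400))/(1+215/14694) = 957/1000 ≈ 0.957000
step 4 [4y] zero: DF = P = 4663/5000 ≈ 0.932600
step 5 [5y] swap r/1=154/7965: DF=(1 − 154/7965·(0.995400+0.986400+0.957000+0.932600))/(1+154/7965) = 2269/2500 ≈ 0.907600

1 1 4977/5000
2 2 1233/1250
3 3 957/1000
4 4 4663/5000
5 5 2269/2500
DF(3y) = 957/1000 ≈ 0.957000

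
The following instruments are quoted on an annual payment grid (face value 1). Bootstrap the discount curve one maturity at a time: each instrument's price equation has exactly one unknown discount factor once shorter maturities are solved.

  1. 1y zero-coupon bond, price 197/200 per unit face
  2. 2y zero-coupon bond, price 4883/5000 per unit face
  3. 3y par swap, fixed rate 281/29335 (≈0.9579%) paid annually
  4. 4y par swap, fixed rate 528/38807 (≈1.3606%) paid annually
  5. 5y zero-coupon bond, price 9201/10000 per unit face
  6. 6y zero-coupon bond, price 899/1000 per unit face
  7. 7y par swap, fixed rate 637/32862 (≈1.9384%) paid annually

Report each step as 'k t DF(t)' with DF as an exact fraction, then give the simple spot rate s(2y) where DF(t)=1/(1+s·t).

1 1 197/200
2 2 4883/5000
3 3 9719/10000
4 4 592/625
5 5 9201/10000
6 6 899/1000
7 7 4363/5000
s(2y) = (1/(4883/5000) − 1)/(2) = 117/9766 ≈ 1.1980%

step 1 [1y] zero: DF = P = 197/200 ≈ 0.985000
step 2 [2y] zero: DF = P = 4883/5000 ≈ 0.976600
step 3 [3y] swap r/1=281/29335: DF=(1 − 281/29335·(0.985000+0.976600))/(1+281/29335) = 9719/10000 ≈ 0.971900
step 4 [4y] swap r/1=528/38807: DF=(1 − 528/38807·(0.985000+0.976600+0.971900))/(1+528/38807) = 592/625 ≈ 0.947200
step 5 [5y] zero: DF = P = 9201/10000 ≈ 0.920100
step 6 [6y] zero: DF = P = 899/1000 ≈ 0.899000
step 7 [7y] swap r/1=637/32862: DF=(1 − 637/32862·(0.985000+0.976600+0.971900+0.947200+0.920100+0.899000))/(1+637/32862) = 4363/5000 ≈ 0.872600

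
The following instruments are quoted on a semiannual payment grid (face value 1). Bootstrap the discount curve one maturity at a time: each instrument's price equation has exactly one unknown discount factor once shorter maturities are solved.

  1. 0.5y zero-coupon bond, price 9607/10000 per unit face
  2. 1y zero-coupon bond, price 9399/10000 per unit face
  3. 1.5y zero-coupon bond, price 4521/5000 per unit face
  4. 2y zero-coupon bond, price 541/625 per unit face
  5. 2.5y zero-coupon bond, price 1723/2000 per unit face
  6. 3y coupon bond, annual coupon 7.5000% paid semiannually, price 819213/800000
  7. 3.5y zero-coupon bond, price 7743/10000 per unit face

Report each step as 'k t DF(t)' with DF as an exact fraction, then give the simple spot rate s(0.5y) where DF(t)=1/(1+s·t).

1 1/2 9607/10000
2 1 9399/10000
3 3/2 4521/5000
4 2 541/625
5 5/2 1723/2000
6 3 1029/1250
7 7/2 7743/10000
s(0.5y) = (1/(9607/10000) − 1)/(1/2) = 786/9607 ≈ 8.1815%

step 1 [0.5y] zero: DF = P = 9607/10000 ≈ 0.960700
step 2 [1y] zero: DF = P = 9399/10000 ≈ 0.939900
step 3 [1.5y] zero: DF = P = 4521/5000 ≈ 0.904200
step 4 [2y] zero: DF = P = 541/625 ≈ 0.865600
step 5 [2.5y] zero: DF = P = 1723/2000 ≈ 0.861500
step 6 [3y] bond c/2=3/80: DF=(819213/800000 − 3/80·(0.960700+0.939900+0.904200+0.865600+0.861500))/(1+3/80) = 1029/1250 ≈ 0.823200
step 7 [3.5y] zero: DF = P = 7743/10000 ≈ 0.774300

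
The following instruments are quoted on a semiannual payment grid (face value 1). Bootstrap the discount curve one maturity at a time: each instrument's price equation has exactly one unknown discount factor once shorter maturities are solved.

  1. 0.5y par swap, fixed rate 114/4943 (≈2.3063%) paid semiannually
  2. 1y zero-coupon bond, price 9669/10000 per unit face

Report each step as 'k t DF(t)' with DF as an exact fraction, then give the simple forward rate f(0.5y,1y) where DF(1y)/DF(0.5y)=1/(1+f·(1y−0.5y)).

1 1/2 4943/5000
2 1 9669/10000
f(0.5y,1y) = ((4943/5000)/(9669/10000) − 1)/(1/2) = 434/9669 ≈ 4.4886%

step 1 [0.5y] swap r/2=57/4943: DF=(1 − 57/4943·(0))/(1+57/4943) = 4943/5000 ≈ 0.988600
step 2 [1y] zero: DF = P = 9669/10000 ≈ 0.966900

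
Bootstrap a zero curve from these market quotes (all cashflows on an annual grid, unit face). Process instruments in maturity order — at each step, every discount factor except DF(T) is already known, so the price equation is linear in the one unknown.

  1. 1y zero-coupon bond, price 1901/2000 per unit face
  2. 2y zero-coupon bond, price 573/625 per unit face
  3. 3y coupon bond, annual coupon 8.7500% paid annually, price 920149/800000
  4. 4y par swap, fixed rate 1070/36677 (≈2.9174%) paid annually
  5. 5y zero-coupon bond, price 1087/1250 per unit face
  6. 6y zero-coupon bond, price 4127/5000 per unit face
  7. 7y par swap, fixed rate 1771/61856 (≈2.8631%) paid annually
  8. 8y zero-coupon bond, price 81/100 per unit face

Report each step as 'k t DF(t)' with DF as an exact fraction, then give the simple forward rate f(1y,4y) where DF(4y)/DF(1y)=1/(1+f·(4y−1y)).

step 1 [1y] zero: DF = P = 1901/2000 ≈ 0.950500
step 2 [2y] zero: DF = P = 573/625 ≈ 0.916800
step 3 [3y] bond c/1=7/80: DF=(920149/800000 − 7/80·(0.950500+0.916800))/(1+7/80) = 4537/5000 ≈ 0.907400
step 4 [4y] swap r/1=1070/36677: DF=(1 − 1070/36677·(0.950500+0.916800+0.907400))/(1+1070/36677) = 893/1000 ≈ 0.893000
step 5 [5y] zero: DF = P = 1087/1250 ≈ 0.869600
step 6 [6y] zero: DF = P = 4127/5000 ≈ 0.825400
step 7 [7y] swap r/1=1771/61856: DF=(1 − 1771/61856·(0.950500+0.916800+0.907400+0.893000+0.869600+0.825400))/(1+1771/61856) = 8229/10000 ≈ 0.822900
step 8 [8y] zero: DF = P = 81/100 ≈ 0.810000

1 1 1901/2000
2 2 573/625
3 3 4537/5000
4 4 893/1000
5 5 1087/1250
6 6 4127/5000
7 7 8229/10000
8 8 81/100
f(1y,4y) = ((1901/2000)/(893/1000) − 1)/(3) = 115/5358 ≈ 2.1463%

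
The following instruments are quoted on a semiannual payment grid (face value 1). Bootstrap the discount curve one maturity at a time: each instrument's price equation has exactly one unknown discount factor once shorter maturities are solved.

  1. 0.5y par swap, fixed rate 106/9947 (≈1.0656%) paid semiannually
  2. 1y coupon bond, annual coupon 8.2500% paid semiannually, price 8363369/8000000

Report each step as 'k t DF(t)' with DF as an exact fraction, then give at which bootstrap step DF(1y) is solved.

1 1/2 9947/10000
2 1 4823/5000
DF(1y) is solved at step 2

step 1 [0.5y] swap r/2=53/9947: DF=(1 − 53/9947·(0))/(1+53/9947) = 9947/10000 ≈ 0.994700
step 2 [1y] bond c/2=33/800: DF=(8363369/8000000 − 33/800·(0.994700))/(1+33/800) = 4823/5000 ≈ 0.964600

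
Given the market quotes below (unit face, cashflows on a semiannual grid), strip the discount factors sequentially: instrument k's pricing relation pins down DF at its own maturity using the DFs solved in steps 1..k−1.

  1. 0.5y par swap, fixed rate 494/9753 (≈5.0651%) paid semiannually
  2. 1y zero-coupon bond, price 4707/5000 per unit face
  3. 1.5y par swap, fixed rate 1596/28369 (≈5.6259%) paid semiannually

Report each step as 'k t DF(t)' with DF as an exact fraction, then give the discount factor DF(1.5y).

step 1 [0.5y] swap r/2=247/9753: DF=(1 − 247/9753·(0))/(1+247/9753) = 9753/10000 ≈ 0.975300
step 2 [1y] zero: DF = P = 4707/5000 ≈ 0.941400
step 3 [1.5y] swap r/2=798/28369: DF=(1 − 798/28369·(0.975300+0.941400))/(1+798/28369) = 4601/5000 ≈ 0.920200

1 1/2 9753/10000
2 1 4707/5000
3 3/2 4601/5000
DF(1.5y) = 4601/5000 ≈ 0.920200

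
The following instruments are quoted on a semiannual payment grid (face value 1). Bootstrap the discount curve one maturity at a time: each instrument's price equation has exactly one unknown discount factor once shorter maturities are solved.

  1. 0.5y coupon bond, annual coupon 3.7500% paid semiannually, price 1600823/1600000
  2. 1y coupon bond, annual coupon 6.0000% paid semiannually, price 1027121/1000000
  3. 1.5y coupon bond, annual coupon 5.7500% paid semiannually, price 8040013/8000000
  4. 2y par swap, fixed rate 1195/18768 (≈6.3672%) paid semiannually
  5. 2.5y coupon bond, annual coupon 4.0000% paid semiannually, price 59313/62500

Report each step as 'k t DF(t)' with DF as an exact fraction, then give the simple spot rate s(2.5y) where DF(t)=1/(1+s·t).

step 1 [0.5y] bond c/2=3/160: DF=(1600823/1600000 − 3/160·(0))/(1+3/160) = 9821/10000 ≈ 0.982100
step 2 [1y] bond c/2=3/100: DF=(1027121/1000000 − 3/100·(0.982100))/(1+3/100) = 4843/5000 ≈ 0.968600
step 3 [1.5y] bond c/2=23/800: DF=(8040013/8000000 − 23/800·(0.982100+0.968600))/(1+23/800) = 1153/1250 ≈ 0.922400
step 4 [2y] swap r/2=1195/37536: DF=(1 − 1195/37536·(0.982100+0.968600+0.922400))/(1+1195/37536) = 1761/2000 ≈ 0.880500
step 5 [2.5y] bond c/2=1/50: DF=(59313/62500 − 1/50·(0.982100+0.968600+0.922400+0.880500))/(1+1/50) = 1071/1250 ≈ 0.856800

1 1/2 9821/10000
2 1 4843/5000
3 3/2 1153/1250
4 2 1761/2000
5 5/2 1071/1250
s(2.5y) = (1/(1071/1250) − 1)/(5/2) = 358/5355 ≈ 6.6853%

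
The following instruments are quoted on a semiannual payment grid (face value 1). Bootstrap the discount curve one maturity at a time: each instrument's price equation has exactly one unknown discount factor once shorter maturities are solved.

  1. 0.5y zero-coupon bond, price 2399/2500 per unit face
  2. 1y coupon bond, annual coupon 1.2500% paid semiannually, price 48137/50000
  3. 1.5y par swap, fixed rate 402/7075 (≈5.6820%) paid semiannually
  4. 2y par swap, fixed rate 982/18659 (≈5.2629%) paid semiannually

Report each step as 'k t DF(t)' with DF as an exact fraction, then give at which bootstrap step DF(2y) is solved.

step 1 [0.5y] zero: DF = P = 2399/2500 ≈ 0.959600
step 2 [1y] bond c/2=1/160: DF=(48137/50000 − 1/160·(0.959600))/(1+1/160) = 2377/2500 ≈ 0.950800
step 3 [1.5y] swap r/2=201/7075: DF=(1 − 201/7075·(0.959600+0.950800))/(1+201/7075) = 2299/2500 ≈ 0.919600
step 4 [2y] swap r/2=491/18659: DF=(1 − 491/18659·(0.959600+0.950800+0.919600))/(1+491/18659) = 4509/5000 ≈ 0.901800

1 1/2 2399/2500
2 1 2377/2500
3 3/2 2299/2500
4 2 4509/5000
DF(2y) is solved at step 4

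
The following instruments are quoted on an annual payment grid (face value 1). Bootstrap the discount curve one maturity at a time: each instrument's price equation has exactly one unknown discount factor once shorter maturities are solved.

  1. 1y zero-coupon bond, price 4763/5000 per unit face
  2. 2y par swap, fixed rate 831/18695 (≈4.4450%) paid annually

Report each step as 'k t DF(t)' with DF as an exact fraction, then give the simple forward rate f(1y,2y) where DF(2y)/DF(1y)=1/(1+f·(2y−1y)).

step 1 [1y] zero: DF = P = 4763/5000 ≈ 0.952600
step 2 [2y] swap r/1=831/18695: DF=(1 − 831/18695·(0.952600))/(1+831/18695) = 9169/10000 ≈ 0.916900

1 1 4763/5000
2 2 9169/10000
f(1y,2y) = ((4763/5000)/(9169/10000) − 1)/(1) = 357/9169 ≈ 3.8936%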